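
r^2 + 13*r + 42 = (r + 6)*(r + 7)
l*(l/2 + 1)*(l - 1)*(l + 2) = l^4/2 + 3*l^3/2 - 2*l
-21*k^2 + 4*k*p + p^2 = (-3*k + p)*(7*k + p)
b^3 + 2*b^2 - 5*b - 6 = (b - 2)*(b + 1)*(b + 3)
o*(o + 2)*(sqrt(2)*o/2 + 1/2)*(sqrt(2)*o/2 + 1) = o^4/2 + o^3 + 3*sqrt(2)*o^3/4 + o^2/2 + 3*sqrt(2)*o^2/2 + o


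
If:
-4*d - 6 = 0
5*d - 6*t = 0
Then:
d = -3/2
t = -5/4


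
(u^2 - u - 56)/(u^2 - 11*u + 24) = (u + 7)/(u - 3)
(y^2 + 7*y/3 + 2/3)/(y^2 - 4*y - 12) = (y + 1/3)/(y - 6)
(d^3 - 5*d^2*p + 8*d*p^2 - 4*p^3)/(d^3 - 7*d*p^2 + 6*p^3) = (d - 2*p)/(d + 3*p)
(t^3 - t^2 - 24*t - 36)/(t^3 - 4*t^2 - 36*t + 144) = (t^2 + 5*t + 6)/(t^2 + 2*t - 24)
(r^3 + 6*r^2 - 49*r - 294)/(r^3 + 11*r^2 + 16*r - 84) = (r - 7)/(r - 2)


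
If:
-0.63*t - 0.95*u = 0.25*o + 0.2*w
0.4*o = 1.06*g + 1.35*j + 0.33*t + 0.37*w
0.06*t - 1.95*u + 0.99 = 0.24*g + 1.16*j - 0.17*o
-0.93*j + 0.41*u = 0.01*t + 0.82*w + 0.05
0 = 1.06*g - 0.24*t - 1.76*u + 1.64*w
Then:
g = 0.466843243785292 - 0.929640221518114*w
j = 0.139824885959785 - 0.765620280633799*w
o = 0.898443395096521 - 3.56531547439962*w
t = 0.675393405772676*w - 0.982545686119729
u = 0.279822129434862*w + 0.415150456296105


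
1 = 1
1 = 1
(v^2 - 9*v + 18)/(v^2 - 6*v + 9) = (v - 6)/(v - 3)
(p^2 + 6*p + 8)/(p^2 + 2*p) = (p + 4)/p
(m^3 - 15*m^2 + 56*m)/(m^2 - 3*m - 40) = m*(m - 7)/(m + 5)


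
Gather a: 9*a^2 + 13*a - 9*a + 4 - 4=9*a^2 + 4*a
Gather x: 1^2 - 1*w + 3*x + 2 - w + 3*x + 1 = -2*w + 6*x + 4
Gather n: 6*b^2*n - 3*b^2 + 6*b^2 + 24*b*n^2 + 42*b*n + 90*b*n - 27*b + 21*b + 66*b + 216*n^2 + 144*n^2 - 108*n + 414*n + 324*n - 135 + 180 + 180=3*b^2 + 60*b + n^2*(24*b + 360) + n*(6*b^2 + 132*b + 630) + 225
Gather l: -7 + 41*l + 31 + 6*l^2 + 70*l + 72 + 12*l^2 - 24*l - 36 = 18*l^2 + 87*l + 60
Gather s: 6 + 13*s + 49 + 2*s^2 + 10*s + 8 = 2*s^2 + 23*s + 63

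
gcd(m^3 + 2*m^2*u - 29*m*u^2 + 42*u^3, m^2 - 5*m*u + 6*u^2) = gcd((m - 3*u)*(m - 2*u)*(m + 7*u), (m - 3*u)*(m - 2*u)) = m^2 - 5*m*u + 6*u^2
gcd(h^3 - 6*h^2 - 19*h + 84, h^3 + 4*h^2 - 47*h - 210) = h - 7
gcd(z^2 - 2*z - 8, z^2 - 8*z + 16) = z - 4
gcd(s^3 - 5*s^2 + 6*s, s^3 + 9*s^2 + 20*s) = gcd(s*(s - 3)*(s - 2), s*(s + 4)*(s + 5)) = s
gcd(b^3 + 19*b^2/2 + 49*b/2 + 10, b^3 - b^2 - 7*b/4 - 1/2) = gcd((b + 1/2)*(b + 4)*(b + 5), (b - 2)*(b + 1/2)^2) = b + 1/2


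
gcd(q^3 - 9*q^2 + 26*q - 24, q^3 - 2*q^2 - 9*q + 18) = q^2 - 5*q + 6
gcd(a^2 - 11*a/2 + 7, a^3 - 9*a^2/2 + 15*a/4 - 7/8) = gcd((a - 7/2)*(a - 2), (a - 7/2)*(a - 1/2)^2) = a - 7/2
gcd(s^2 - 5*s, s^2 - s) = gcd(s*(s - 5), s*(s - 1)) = s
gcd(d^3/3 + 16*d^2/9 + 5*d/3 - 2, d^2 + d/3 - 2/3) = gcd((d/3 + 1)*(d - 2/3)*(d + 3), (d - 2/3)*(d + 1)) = d - 2/3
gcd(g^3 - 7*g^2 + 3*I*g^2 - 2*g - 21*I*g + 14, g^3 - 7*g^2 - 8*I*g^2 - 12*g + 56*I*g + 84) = g - 7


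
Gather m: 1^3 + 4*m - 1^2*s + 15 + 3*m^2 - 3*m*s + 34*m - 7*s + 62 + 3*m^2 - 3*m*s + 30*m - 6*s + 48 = 6*m^2 + m*(68 - 6*s) - 14*s + 126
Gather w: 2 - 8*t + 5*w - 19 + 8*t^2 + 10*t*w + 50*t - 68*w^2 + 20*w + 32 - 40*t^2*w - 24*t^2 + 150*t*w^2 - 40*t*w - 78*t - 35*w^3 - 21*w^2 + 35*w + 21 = -16*t^2 - 36*t - 35*w^3 + w^2*(150*t - 89) + w*(-40*t^2 - 30*t + 60) + 36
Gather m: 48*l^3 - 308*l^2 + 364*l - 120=48*l^3 - 308*l^2 + 364*l - 120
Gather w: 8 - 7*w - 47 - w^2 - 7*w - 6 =-w^2 - 14*w - 45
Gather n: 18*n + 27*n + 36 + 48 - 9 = 45*n + 75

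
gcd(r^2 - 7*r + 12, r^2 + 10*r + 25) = 1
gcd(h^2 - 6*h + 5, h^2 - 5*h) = h - 5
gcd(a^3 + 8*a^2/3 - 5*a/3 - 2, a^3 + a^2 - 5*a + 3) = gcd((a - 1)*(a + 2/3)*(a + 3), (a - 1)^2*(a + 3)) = a^2 + 2*a - 3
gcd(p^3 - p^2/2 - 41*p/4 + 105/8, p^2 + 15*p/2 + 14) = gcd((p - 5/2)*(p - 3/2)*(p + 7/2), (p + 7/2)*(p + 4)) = p + 7/2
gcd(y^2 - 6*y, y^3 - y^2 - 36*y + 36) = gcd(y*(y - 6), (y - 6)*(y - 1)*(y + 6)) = y - 6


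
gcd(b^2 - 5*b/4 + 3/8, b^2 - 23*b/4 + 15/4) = b - 3/4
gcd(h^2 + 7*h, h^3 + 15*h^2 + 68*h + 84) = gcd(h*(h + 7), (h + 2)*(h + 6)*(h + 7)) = h + 7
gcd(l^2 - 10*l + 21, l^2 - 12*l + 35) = l - 7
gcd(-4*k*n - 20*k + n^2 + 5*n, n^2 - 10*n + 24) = 1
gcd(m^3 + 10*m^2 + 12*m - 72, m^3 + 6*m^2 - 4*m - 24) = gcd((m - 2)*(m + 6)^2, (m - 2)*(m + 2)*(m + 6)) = m^2 + 4*m - 12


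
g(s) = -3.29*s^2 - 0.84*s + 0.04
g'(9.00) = -60.06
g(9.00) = -274.01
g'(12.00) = -79.80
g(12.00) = -483.80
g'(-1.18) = 6.92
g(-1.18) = -3.55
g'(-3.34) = 21.14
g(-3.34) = -33.86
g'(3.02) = -20.71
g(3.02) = -32.50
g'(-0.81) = 4.49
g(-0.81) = -1.44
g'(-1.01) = 5.81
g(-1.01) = -2.47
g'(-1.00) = 5.74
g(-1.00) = -2.41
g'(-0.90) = 5.08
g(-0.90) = -1.87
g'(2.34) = -16.24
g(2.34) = -19.94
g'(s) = -6.58*s - 0.84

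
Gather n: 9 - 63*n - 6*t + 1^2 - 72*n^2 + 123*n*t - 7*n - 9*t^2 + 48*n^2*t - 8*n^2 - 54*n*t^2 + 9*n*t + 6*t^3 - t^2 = n^2*(48*t - 80) + n*(-54*t^2 + 132*t - 70) + 6*t^3 - 10*t^2 - 6*t + 10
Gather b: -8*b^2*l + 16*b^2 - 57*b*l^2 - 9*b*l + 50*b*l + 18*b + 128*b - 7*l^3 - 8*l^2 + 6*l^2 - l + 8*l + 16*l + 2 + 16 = b^2*(16 - 8*l) + b*(-57*l^2 + 41*l + 146) - 7*l^3 - 2*l^2 + 23*l + 18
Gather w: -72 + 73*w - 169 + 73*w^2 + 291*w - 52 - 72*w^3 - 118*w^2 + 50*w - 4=-72*w^3 - 45*w^2 + 414*w - 297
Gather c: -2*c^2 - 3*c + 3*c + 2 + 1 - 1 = 2 - 2*c^2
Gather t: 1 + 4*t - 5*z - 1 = 4*t - 5*z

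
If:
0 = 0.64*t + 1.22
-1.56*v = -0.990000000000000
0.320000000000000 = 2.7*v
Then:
No Solution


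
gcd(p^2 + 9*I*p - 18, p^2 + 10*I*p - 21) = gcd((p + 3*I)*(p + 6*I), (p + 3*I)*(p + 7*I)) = p + 3*I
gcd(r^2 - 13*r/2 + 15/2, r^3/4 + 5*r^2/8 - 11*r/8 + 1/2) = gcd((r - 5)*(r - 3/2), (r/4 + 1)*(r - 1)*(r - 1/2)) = 1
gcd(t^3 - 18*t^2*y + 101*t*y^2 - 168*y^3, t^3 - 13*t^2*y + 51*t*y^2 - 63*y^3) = t^2 - 10*t*y + 21*y^2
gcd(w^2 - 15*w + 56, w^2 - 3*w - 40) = w - 8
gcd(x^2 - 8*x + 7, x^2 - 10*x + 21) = x - 7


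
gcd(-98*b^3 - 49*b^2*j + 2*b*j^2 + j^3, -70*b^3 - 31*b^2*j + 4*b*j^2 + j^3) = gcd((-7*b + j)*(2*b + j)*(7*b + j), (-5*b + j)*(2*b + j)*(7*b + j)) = 14*b^2 + 9*b*j + j^2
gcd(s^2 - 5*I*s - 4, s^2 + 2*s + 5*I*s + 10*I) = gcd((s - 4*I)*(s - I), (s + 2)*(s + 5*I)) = 1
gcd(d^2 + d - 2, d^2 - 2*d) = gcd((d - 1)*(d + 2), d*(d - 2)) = 1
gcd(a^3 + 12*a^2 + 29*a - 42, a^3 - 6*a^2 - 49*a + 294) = a + 7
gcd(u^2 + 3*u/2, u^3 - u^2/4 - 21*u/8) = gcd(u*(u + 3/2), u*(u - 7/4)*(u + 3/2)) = u^2 + 3*u/2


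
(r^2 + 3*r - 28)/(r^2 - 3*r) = (r^2 + 3*r - 28)/(r*(r - 3))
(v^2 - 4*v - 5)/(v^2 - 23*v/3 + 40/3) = 3*(v + 1)/(3*v - 8)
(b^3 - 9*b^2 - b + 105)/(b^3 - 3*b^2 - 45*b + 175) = (b^2 - 4*b - 21)/(b^2 + 2*b - 35)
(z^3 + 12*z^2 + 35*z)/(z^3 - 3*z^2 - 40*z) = (z + 7)/(z - 8)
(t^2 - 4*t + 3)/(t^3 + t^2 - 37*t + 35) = (t - 3)/(t^2 + 2*t - 35)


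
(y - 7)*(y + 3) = y^2 - 4*y - 21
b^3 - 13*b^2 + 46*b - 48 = (b - 8)*(b - 3)*(b - 2)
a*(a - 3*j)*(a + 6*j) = a^3 + 3*a^2*j - 18*a*j^2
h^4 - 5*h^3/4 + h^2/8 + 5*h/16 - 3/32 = (h - 3/4)*(h - 1/2)^2*(h + 1/2)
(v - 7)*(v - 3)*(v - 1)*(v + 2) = v^4 - 9*v^3 + 9*v^2 + 41*v - 42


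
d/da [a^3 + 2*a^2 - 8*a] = 3*a^2 + 4*a - 8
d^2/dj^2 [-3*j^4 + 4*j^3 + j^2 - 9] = -36*j^2 + 24*j + 2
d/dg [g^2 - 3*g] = 2*g - 3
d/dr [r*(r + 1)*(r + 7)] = 3*r^2 + 16*r + 7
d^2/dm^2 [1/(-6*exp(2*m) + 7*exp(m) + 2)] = (2*(12*exp(m) - 7)^2*exp(m) + (24*exp(m) - 7)*(-6*exp(2*m) + 7*exp(m) + 2))*exp(m)/(-6*exp(2*m) + 7*exp(m) + 2)^3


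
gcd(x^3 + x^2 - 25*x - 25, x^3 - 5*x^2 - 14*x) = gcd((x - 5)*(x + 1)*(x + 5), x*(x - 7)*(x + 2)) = 1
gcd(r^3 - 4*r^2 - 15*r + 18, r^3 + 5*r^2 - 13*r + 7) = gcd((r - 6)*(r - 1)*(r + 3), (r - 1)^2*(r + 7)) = r - 1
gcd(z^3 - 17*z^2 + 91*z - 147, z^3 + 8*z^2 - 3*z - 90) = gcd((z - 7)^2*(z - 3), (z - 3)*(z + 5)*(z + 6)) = z - 3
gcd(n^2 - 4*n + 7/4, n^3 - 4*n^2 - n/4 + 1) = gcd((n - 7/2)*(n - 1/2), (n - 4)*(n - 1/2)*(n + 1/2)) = n - 1/2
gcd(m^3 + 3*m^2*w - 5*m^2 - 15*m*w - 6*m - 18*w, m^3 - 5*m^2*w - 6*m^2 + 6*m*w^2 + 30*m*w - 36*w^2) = m - 6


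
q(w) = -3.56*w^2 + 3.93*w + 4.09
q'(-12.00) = 89.37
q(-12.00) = -555.71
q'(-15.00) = 110.73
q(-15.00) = -855.86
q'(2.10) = -11.02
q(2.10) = -3.36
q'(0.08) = 3.36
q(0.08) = 4.38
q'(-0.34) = 6.35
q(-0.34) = 2.34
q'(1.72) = -8.32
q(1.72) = 0.32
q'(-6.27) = 48.57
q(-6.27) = -160.51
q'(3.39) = -20.21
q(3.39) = -23.50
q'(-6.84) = 52.63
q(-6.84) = -189.35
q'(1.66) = -7.89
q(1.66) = 0.80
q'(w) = 3.93 - 7.12*w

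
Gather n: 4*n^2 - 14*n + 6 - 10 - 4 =4*n^2 - 14*n - 8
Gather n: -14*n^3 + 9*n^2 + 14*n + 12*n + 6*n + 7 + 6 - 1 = -14*n^3 + 9*n^2 + 32*n + 12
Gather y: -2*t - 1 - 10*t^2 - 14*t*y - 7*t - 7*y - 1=-10*t^2 - 9*t + y*(-14*t - 7) - 2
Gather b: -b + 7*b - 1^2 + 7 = 6*b + 6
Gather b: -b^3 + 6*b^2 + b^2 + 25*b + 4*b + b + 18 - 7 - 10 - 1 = -b^3 + 7*b^2 + 30*b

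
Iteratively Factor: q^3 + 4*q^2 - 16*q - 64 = (q + 4)*(q^2 - 16) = (q + 4)^2*(q - 4)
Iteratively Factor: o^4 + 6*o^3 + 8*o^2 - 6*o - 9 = (o - 1)*(o^3 + 7*o^2 + 15*o + 9) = (o - 1)*(o + 3)*(o^2 + 4*o + 3) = (o - 1)*(o + 3)^2*(o + 1)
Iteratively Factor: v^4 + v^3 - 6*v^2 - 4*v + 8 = (v + 2)*(v^3 - v^2 - 4*v + 4) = (v - 2)*(v + 2)*(v^2 + v - 2) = (v - 2)*(v + 2)^2*(v - 1)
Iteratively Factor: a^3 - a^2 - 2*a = (a - 2)*(a^2 + a) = a*(a - 2)*(a + 1)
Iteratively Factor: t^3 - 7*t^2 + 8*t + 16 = (t - 4)*(t^2 - 3*t - 4) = (t - 4)^2*(t + 1)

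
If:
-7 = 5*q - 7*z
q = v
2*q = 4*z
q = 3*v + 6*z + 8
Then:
No Solution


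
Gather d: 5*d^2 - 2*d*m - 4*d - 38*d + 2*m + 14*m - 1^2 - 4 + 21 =5*d^2 + d*(-2*m - 42) + 16*m + 16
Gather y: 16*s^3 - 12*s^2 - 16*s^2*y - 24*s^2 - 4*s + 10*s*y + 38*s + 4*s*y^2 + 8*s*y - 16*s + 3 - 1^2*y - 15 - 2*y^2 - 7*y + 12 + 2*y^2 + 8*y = 16*s^3 - 36*s^2 + 4*s*y^2 + 18*s + y*(-16*s^2 + 18*s)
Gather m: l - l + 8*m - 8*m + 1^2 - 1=0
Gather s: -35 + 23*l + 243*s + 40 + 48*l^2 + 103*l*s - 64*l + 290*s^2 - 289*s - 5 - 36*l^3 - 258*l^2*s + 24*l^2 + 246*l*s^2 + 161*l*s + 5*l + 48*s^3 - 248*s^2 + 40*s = -36*l^3 + 72*l^2 - 36*l + 48*s^3 + s^2*(246*l + 42) + s*(-258*l^2 + 264*l - 6)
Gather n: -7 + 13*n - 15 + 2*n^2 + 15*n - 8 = 2*n^2 + 28*n - 30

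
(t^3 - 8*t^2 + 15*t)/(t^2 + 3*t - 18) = t*(t - 5)/(t + 6)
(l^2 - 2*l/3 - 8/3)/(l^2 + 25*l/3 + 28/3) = (l - 2)/(l + 7)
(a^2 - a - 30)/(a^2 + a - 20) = (a - 6)/(a - 4)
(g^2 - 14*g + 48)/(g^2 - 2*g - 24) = (g - 8)/(g + 4)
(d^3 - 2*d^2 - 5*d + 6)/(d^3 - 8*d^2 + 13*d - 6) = (d^2 - d - 6)/(d^2 - 7*d + 6)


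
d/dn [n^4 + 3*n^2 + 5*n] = 4*n^3 + 6*n + 5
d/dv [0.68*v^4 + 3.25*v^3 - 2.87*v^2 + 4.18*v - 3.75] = 2.72*v^3 + 9.75*v^2 - 5.74*v + 4.18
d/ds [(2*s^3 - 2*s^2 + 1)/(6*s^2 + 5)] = 2*s*(6*s^3 + 15*s - 16)/(36*s^4 + 60*s^2 + 25)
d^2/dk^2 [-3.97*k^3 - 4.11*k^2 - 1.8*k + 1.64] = -23.82*k - 8.22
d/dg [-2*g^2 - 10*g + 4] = -4*g - 10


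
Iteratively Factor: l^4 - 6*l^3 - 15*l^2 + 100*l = (l - 5)*(l^3 - l^2 - 20*l) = (l - 5)*(l + 4)*(l^2 - 5*l) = (l - 5)^2*(l + 4)*(l)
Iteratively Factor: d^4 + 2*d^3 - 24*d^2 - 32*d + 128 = (d + 4)*(d^3 - 2*d^2 - 16*d + 32) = (d - 2)*(d + 4)*(d^2 - 16) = (d - 2)*(d + 4)^2*(d - 4)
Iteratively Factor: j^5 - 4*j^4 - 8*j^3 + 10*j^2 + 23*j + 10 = (j + 1)*(j^4 - 5*j^3 - 3*j^2 + 13*j + 10) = (j + 1)^2*(j^3 - 6*j^2 + 3*j + 10) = (j - 2)*(j + 1)^2*(j^2 - 4*j - 5) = (j - 2)*(j + 1)^3*(j - 5)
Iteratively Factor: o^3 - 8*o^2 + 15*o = (o)*(o^2 - 8*o + 15) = o*(o - 5)*(o - 3)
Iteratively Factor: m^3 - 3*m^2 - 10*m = (m + 2)*(m^2 - 5*m) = (m - 5)*(m + 2)*(m)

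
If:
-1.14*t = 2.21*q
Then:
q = -0.515837104072398*t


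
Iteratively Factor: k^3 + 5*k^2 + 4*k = (k + 4)*(k^2 + k) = k*(k + 4)*(k + 1)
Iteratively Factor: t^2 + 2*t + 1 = (t + 1)*(t + 1)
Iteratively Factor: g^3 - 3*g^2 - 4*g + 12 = (g + 2)*(g^2 - 5*g + 6) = (g - 2)*(g + 2)*(g - 3)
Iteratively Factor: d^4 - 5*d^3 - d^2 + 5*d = (d + 1)*(d^3 - 6*d^2 + 5*d) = (d - 5)*(d + 1)*(d^2 - d) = d*(d - 5)*(d + 1)*(d - 1)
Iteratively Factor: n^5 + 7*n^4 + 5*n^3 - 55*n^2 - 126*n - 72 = (n + 4)*(n^4 + 3*n^3 - 7*n^2 - 27*n - 18) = (n + 3)*(n + 4)*(n^3 - 7*n - 6) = (n + 1)*(n + 3)*(n + 4)*(n^2 - n - 6) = (n + 1)*(n + 2)*(n + 3)*(n + 4)*(n - 3)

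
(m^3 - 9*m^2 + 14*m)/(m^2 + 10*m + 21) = m*(m^2 - 9*m + 14)/(m^2 + 10*m + 21)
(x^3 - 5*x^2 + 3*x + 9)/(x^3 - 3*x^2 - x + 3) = (x - 3)/(x - 1)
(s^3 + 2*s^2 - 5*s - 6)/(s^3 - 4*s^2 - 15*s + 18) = (s^2 - s - 2)/(s^2 - 7*s + 6)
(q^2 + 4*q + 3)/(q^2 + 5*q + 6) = (q + 1)/(q + 2)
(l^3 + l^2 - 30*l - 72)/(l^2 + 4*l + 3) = (l^2 - 2*l - 24)/(l + 1)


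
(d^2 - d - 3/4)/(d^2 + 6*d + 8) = (d^2 - d - 3/4)/(d^2 + 6*d + 8)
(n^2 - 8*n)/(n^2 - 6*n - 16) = n/(n + 2)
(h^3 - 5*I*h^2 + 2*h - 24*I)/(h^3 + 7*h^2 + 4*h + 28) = (h^2 - 7*I*h - 12)/(h^2 + h*(7 - 2*I) - 14*I)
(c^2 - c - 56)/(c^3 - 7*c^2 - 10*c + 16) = (c + 7)/(c^2 + c - 2)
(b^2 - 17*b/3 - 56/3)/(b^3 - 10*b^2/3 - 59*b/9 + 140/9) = 3*(b - 8)/(3*b^2 - 17*b + 20)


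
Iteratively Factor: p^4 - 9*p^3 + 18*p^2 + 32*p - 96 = (p - 3)*(p^3 - 6*p^2 + 32) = (p - 3)*(p + 2)*(p^2 - 8*p + 16) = (p - 4)*(p - 3)*(p + 2)*(p - 4)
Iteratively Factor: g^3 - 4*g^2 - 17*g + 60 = (g - 5)*(g^2 + g - 12) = (g - 5)*(g + 4)*(g - 3)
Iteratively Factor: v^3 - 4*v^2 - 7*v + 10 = (v - 1)*(v^2 - 3*v - 10) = (v - 5)*(v - 1)*(v + 2)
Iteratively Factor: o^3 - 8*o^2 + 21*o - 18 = (o - 3)*(o^2 - 5*o + 6) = (o - 3)*(o - 2)*(o - 3)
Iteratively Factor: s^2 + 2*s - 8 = (s - 2)*(s + 4)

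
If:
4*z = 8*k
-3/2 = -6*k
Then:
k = 1/4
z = 1/2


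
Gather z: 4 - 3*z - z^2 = -z^2 - 3*z + 4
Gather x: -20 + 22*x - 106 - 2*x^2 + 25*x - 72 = -2*x^2 + 47*x - 198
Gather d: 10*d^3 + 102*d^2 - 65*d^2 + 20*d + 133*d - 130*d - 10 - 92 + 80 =10*d^3 + 37*d^2 + 23*d - 22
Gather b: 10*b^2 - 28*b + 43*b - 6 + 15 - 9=10*b^2 + 15*b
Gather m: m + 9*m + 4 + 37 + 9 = 10*m + 50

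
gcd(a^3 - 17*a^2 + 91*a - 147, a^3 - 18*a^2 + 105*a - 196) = a^2 - 14*a + 49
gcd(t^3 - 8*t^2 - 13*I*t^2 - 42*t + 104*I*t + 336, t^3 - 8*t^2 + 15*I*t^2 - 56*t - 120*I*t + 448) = t - 8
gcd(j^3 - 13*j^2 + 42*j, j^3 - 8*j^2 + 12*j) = j^2 - 6*j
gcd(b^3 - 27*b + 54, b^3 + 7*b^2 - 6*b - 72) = b^2 + 3*b - 18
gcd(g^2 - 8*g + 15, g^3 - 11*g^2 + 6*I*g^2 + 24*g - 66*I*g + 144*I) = g - 3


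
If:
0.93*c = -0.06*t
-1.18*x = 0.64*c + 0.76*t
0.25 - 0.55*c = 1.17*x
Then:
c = 0.02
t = -0.33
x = 0.20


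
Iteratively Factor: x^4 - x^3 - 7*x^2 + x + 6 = (x - 1)*(x^3 - 7*x - 6) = (x - 1)*(x + 1)*(x^2 - x - 6) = (x - 1)*(x + 1)*(x + 2)*(x - 3)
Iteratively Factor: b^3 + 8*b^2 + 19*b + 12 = (b + 1)*(b^2 + 7*b + 12) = (b + 1)*(b + 4)*(b + 3)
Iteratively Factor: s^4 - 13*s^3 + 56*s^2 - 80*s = (s - 5)*(s^3 - 8*s^2 + 16*s) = (s - 5)*(s - 4)*(s^2 - 4*s) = s*(s - 5)*(s - 4)*(s - 4)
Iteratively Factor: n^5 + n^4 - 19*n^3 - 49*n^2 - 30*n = (n + 2)*(n^4 - n^3 - 17*n^2 - 15*n) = n*(n + 2)*(n^3 - n^2 - 17*n - 15) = n*(n + 2)*(n + 3)*(n^2 - 4*n - 5) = n*(n + 1)*(n + 2)*(n + 3)*(n - 5)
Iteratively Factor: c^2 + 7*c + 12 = (c + 3)*(c + 4)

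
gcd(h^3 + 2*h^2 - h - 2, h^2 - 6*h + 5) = h - 1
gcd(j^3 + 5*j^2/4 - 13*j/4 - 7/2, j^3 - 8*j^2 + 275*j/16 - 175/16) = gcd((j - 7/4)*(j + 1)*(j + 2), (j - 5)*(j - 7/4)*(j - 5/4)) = j - 7/4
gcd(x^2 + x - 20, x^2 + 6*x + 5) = x + 5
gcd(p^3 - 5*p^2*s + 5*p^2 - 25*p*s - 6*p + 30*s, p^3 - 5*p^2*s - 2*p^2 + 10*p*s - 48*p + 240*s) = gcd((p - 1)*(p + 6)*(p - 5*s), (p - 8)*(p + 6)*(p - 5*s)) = p^2 - 5*p*s + 6*p - 30*s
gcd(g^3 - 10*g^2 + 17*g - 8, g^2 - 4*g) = 1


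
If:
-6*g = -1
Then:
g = 1/6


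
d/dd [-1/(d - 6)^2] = 2/(d - 6)^3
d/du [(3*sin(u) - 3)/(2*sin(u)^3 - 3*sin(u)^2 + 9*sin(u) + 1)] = 3*(-4*sin(u)^3 + 9*sin(u)^2 - 6*sin(u) + 10)*cos(u)/(2*sin(u)^3 - 3*sin(u)^2 + 9*sin(u) + 1)^2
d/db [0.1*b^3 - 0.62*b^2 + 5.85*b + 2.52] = 0.3*b^2 - 1.24*b + 5.85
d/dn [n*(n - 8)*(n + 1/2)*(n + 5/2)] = 4*n^3 - 15*n^2 - 91*n/2 - 10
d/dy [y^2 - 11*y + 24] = 2*y - 11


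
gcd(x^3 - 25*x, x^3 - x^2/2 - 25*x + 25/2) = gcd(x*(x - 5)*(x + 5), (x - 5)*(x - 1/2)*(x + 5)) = x^2 - 25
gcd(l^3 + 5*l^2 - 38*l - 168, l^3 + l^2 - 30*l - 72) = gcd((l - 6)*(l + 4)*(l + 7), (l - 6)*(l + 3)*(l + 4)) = l^2 - 2*l - 24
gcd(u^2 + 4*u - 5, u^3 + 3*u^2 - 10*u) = u + 5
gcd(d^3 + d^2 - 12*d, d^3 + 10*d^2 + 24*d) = d^2 + 4*d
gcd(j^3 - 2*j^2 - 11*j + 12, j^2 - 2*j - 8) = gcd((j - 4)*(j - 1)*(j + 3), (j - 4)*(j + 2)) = j - 4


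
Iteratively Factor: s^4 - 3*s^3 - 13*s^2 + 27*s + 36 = (s - 4)*(s^3 + s^2 - 9*s - 9) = (s - 4)*(s - 3)*(s^2 + 4*s + 3) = (s - 4)*(s - 3)*(s + 3)*(s + 1)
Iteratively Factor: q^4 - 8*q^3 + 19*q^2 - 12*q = (q - 3)*(q^3 - 5*q^2 + 4*q) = (q - 3)*(q - 1)*(q^2 - 4*q) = (q - 4)*(q - 3)*(q - 1)*(q)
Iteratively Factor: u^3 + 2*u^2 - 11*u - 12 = (u + 1)*(u^2 + u - 12) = (u + 1)*(u + 4)*(u - 3)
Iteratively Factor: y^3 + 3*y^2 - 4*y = (y + 4)*(y^2 - y) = y*(y + 4)*(y - 1)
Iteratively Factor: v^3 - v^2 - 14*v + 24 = (v + 4)*(v^2 - 5*v + 6) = (v - 2)*(v + 4)*(v - 3)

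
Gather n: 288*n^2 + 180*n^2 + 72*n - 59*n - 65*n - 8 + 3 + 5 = 468*n^2 - 52*n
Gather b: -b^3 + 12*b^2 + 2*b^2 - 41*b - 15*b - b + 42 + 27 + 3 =-b^3 + 14*b^2 - 57*b + 72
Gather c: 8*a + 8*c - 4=8*a + 8*c - 4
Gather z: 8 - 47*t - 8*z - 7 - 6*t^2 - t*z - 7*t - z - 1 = -6*t^2 - 54*t + z*(-t - 9)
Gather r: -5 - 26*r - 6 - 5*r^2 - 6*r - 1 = -5*r^2 - 32*r - 12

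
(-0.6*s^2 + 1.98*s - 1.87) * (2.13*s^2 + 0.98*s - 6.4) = -1.278*s^4 + 3.6294*s^3 + 1.7973*s^2 - 14.5046*s + 11.968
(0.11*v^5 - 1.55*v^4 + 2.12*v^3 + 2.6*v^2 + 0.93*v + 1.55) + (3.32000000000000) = 0.11*v^5 - 1.55*v^4 + 2.12*v^3 + 2.6*v^2 + 0.93*v + 4.87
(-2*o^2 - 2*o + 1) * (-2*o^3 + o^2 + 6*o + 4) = 4*o^5 + 2*o^4 - 16*o^3 - 19*o^2 - 2*o + 4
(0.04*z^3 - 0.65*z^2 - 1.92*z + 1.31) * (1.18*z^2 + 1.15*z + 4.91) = 0.0472*z^5 - 0.721*z^4 - 2.8167*z^3 - 3.8537*z^2 - 7.9207*z + 6.4321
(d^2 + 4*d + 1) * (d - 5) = d^3 - d^2 - 19*d - 5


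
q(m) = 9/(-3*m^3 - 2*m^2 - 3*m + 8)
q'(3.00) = 0.09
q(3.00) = -0.09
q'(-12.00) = 0.00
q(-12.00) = 0.00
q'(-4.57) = 0.02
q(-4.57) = 0.03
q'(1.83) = 0.71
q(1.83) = -0.40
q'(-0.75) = 0.42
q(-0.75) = 0.87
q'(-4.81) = 0.02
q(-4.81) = 0.03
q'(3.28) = 0.06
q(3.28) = -0.07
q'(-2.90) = 0.11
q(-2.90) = 0.12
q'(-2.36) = 0.21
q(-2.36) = 0.21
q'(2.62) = 0.15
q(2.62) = -0.13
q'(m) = 9*(9*m^2 + 4*m + 3)/(-3*m^3 - 2*m^2 - 3*m + 8)^2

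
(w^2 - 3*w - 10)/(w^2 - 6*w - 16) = (w - 5)/(w - 8)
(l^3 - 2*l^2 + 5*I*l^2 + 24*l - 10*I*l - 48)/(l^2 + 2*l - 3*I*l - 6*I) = (l^2 + l*(-2 + 8*I) - 16*I)/(l + 2)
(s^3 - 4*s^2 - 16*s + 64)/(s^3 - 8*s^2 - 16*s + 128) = (s - 4)/(s - 8)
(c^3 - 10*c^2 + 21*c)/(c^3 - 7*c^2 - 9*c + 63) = c/(c + 3)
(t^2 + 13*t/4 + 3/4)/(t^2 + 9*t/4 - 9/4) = (4*t + 1)/(4*t - 3)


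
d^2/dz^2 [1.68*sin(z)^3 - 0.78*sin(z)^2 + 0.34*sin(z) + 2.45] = -1.6*sin(z) + 3.78*sin(3*z) - 1.56*cos(2*z)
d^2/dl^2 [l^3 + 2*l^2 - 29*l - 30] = 6*l + 4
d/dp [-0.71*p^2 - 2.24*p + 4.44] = -1.42*p - 2.24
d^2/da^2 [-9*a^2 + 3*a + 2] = -18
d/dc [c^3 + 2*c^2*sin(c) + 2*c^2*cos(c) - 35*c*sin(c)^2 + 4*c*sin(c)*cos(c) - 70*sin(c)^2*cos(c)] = 2*sqrt(2)*c^2*cos(c + pi/4) + 3*c^2 - 35*c*sin(2*c) + 4*sqrt(2)*c*sin(c + pi/4) + 4*c*cos(2*c) + 35*sin(c)/2 + 2*sin(2*c) - 105*sin(3*c)/2 + 35*cos(2*c)/2 - 35/2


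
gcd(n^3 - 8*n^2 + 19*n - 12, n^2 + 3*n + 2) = 1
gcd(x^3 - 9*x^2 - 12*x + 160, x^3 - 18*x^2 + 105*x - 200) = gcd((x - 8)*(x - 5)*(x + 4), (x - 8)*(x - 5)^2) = x^2 - 13*x + 40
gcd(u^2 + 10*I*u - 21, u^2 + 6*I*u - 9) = u + 3*I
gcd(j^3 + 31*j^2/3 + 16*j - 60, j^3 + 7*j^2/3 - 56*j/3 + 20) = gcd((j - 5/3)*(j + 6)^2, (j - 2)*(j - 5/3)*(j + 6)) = j^2 + 13*j/3 - 10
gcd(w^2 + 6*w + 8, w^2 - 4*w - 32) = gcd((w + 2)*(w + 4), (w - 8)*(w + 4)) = w + 4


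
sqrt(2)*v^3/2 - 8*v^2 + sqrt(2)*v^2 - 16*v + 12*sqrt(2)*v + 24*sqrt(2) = (v - 6*sqrt(2))*(v - 2*sqrt(2))*(sqrt(2)*v/2 + sqrt(2))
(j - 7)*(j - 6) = j^2 - 13*j + 42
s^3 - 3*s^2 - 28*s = s*(s - 7)*(s + 4)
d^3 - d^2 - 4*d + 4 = (d - 2)*(d - 1)*(d + 2)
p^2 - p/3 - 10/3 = (p - 2)*(p + 5/3)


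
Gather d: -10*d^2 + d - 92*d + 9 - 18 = -10*d^2 - 91*d - 9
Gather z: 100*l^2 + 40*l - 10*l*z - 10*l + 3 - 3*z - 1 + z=100*l^2 + 30*l + z*(-10*l - 2) + 2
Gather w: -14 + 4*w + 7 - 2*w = 2*w - 7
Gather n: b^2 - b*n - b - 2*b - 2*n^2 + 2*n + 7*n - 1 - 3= b^2 - 3*b - 2*n^2 + n*(9 - b) - 4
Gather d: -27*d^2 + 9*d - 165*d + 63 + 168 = -27*d^2 - 156*d + 231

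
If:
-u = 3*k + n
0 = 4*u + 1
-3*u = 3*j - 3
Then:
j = 5/4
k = 1/12 - n/3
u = -1/4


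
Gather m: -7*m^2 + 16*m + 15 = -7*m^2 + 16*m + 15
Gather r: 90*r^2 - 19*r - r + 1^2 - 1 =90*r^2 - 20*r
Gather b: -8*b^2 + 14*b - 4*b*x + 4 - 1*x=-8*b^2 + b*(14 - 4*x) - x + 4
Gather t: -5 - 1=-6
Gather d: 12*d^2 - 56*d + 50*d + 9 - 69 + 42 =12*d^2 - 6*d - 18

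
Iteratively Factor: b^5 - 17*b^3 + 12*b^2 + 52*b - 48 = (b + 2)*(b^4 - 2*b^3 - 13*b^2 + 38*b - 24) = (b - 3)*(b + 2)*(b^3 + b^2 - 10*b + 8) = (b - 3)*(b - 1)*(b + 2)*(b^2 + 2*b - 8) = (b - 3)*(b - 1)*(b + 2)*(b + 4)*(b - 2)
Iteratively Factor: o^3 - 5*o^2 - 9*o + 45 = (o + 3)*(o^2 - 8*o + 15) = (o - 3)*(o + 3)*(o - 5)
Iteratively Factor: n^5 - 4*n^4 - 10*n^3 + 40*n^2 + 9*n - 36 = (n - 3)*(n^4 - n^3 - 13*n^2 + n + 12) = (n - 4)*(n - 3)*(n^3 + 3*n^2 - n - 3) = (n - 4)*(n - 3)*(n + 1)*(n^2 + 2*n - 3) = (n - 4)*(n - 3)*(n + 1)*(n + 3)*(n - 1)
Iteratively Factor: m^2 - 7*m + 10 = (m - 5)*(m - 2)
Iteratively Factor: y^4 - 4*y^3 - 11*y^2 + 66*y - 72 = (y - 2)*(y^3 - 2*y^2 - 15*y + 36) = (y - 3)*(y - 2)*(y^2 + y - 12) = (y - 3)^2*(y - 2)*(y + 4)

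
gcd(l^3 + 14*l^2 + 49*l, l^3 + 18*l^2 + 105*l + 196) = l^2 + 14*l + 49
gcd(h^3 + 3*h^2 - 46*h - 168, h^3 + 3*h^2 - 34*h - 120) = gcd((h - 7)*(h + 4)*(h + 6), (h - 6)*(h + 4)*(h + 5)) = h + 4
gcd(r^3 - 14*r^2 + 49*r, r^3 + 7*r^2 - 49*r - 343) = r - 7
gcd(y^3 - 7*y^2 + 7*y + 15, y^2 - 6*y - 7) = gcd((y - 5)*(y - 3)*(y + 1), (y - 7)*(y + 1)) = y + 1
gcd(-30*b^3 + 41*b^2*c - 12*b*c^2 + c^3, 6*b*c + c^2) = 1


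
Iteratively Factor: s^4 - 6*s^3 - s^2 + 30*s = (s - 5)*(s^3 - s^2 - 6*s) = (s - 5)*(s + 2)*(s^2 - 3*s) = (s - 5)*(s - 3)*(s + 2)*(s)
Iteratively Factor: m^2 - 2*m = (m - 2)*(m)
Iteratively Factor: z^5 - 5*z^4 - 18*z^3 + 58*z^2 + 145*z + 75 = (z + 3)*(z^4 - 8*z^3 + 6*z^2 + 40*z + 25) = (z + 1)*(z + 3)*(z^3 - 9*z^2 + 15*z + 25) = (z - 5)*(z + 1)*(z + 3)*(z^2 - 4*z - 5) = (z - 5)^2*(z + 1)*(z + 3)*(z + 1)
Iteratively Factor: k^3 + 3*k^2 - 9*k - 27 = (k + 3)*(k^2 - 9) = (k + 3)^2*(k - 3)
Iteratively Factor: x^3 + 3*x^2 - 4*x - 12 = (x + 3)*(x^2 - 4) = (x + 2)*(x + 3)*(x - 2)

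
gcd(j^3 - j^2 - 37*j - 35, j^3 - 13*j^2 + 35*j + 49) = j^2 - 6*j - 7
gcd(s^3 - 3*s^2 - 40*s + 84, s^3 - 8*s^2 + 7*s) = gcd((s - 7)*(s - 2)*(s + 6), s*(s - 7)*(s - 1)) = s - 7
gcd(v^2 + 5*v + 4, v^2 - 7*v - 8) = v + 1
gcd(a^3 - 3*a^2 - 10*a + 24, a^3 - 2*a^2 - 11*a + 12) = a^2 - a - 12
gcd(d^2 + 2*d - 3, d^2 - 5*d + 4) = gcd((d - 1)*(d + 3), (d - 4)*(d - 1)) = d - 1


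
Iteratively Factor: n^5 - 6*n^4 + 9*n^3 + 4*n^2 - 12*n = (n - 3)*(n^4 - 3*n^3 + 4*n) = (n - 3)*(n - 2)*(n^3 - n^2 - 2*n) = (n - 3)*(n - 2)*(n + 1)*(n^2 - 2*n) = n*(n - 3)*(n - 2)*(n + 1)*(n - 2)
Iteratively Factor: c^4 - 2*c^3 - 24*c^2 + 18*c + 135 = (c + 3)*(c^3 - 5*c^2 - 9*c + 45) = (c + 3)^2*(c^2 - 8*c + 15) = (c - 3)*(c + 3)^2*(c - 5)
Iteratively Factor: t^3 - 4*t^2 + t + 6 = (t - 3)*(t^2 - t - 2) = (t - 3)*(t + 1)*(t - 2)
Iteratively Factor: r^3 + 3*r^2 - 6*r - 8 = (r + 1)*(r^2 + 2*r - 8) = (r - 2)*(r + 1)*(r + 4)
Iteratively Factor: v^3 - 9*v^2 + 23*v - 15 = (v - 5)*(v^2 - 4*v + 3) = (v - 5)*(v - 1)*(v - 3)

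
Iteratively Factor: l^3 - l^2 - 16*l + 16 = (l + 4)*(l^2 - 5*l + 4) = (l - 4)*(l + 4)*(l - 1)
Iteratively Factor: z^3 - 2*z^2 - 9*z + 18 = (z - 2)*(z^2 - 9) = (z - 3)*(z - 2)*(z + 3)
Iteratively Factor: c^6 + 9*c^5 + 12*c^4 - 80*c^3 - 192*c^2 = (c + 4)*(c^5 + 5*c^4 - 8*c^3 - 48*c^2) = c*(c + 4)*(c^4 + 5*c^3 - 8*c^2 - 48*c) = c*(c + 4)^2*(c^3 + c^2 - 12*c) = c*(c - 3)*(c + 4)^2*(c^2 + 4*c) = c*(c - 3)*(c + 4)^3*(c)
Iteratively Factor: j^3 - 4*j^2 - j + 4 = (j + 1)*(j^2 - 5*j + 4) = (j - 1)*(j + 1)*(j - 4)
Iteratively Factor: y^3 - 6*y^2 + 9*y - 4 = (y - 1)*(y^2 - 5*y + 4) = (y - 1)^2*(y - 4)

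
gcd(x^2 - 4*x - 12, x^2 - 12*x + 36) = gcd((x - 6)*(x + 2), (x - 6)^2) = x - 6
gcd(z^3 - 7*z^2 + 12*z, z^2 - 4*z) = z^2 - 4*z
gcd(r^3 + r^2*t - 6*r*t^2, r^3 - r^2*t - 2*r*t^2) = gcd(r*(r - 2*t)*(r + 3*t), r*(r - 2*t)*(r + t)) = r^2 - 2*r*t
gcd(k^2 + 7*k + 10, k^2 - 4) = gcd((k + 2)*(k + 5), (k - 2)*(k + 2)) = k + 2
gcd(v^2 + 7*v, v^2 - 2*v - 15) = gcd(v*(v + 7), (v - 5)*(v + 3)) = 1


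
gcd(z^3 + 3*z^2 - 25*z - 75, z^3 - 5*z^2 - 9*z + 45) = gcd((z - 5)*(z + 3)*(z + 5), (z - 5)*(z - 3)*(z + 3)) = z^2 - 2*z - 15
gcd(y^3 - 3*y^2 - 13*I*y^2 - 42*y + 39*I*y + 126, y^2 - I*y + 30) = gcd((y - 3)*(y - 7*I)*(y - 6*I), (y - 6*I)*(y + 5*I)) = y - 6*I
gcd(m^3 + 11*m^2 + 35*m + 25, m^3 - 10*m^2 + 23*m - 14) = 1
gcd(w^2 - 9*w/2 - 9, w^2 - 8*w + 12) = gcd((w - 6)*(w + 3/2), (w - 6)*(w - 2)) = w - 6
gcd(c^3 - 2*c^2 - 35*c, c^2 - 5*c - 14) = c - 7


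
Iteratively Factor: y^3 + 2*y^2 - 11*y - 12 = (y + 1)*(y^2 + y - 12) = (y - 3)*(y + 1)*(y + 4)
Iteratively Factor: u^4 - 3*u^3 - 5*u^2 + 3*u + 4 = (u - 1)*(u^3 - 2*u^2 - 7*u - 4) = (u - 1)*(u + 1)*(u^2 - 3*u - 4) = (u - 4)*(u - 1)*(u + 1)*(u + 1)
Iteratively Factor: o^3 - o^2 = (o)*(o^2 - o) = o^2*(o - 1)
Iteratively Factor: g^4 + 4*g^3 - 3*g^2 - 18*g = (g - 2)*(g^3 + 6*g^2 + 9*g) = (g - 2)*(g + 3)*(g^2 + 3*g) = g*(g - 2)*(g + 3)*(g + 3)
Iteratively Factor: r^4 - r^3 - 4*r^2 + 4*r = (r - 2)*(r^3 + r^2 - 2*r) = r*(r - 2)*(r^2 + r - 2) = r*(r - 2)*(r - 1)*(r + 2)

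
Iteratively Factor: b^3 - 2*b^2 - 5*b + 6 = (b - 1)*(b^2 - b - 6) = (b - 1)*(b + 2)*(b - 3)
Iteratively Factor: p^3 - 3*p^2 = (p)*(p^2 - 3*p) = p^2*(p - 3)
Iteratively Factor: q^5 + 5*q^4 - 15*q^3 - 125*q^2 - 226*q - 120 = (q + 2)*(q^4 + 3*q^3 - 21*q^2 - 83*q - 60) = (q + 2)*(q + 4)*(q^3 - q^2 - 17*q - 15) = (q - 5)*(q + 2)*(q + 4)*(q^2 + 4*q + 3) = (q - 5)*(q + 2)*(q + 3)*(q + 4)*(q + 1)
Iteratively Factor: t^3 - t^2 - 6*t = (t - 3)*(t^2 + 2*t) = t*(t - 3)*(t + 2)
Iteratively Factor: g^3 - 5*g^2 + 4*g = (g - 4)*(g^2 - g) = (g - 4)*(g - 1)*(g)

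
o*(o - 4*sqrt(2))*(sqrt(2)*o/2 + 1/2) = sqrt(2)*o^3/2 - 7*o^2/2 - 2*sqrt(2)*o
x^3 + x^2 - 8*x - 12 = (x - 3)*(x + 2)^2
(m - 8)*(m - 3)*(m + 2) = m^3 - 9*m^2 + 2*m + 48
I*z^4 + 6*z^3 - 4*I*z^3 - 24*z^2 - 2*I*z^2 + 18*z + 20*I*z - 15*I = (z - 3)*(z - 1)*(z - 5*I)*(I*z + 1)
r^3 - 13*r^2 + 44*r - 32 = (r - 8)*(r - 4)*(r - 1)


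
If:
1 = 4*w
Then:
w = 1/4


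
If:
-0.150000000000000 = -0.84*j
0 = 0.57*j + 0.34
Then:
No Solution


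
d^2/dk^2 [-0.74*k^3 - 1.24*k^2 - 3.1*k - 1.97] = -4.44*k - 2.48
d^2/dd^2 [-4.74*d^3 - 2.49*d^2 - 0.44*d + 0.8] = -28.44*d - 4.98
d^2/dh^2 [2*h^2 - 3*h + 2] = 4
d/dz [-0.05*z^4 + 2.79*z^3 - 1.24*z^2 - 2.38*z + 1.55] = -0.2*z^3 + 8.37*z^2 - 2.48*z - 2.38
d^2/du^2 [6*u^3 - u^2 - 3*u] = 36*u - 2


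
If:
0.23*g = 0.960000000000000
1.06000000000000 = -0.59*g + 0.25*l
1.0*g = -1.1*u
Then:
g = 4.17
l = 14.09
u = -3.79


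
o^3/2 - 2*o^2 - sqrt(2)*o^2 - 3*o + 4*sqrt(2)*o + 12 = (o/2 + sqrt(2)/2)*(o - 4)*(o - 3*sqrt(2))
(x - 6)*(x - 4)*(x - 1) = x^3 - 11*x^2 + 34*x - 24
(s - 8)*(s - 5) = s^2 - 13*s + 40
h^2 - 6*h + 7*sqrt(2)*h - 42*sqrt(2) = (h - 6)*(h + 7*sqrt(2))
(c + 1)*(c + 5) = c^2 + 6*c + 5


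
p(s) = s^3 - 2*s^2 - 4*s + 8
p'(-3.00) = 35.00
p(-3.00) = -25.00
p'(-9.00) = 275.00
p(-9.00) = -847.00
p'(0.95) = -5.09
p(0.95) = 3.25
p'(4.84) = 46.92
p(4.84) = 55.17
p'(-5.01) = 91.34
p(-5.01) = -147.91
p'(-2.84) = 31.56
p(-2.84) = -19.68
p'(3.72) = 22.64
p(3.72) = 16.92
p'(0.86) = -5.22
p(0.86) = 3.72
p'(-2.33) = 21.61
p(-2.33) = -6.19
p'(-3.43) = 45.01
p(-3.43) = -42.16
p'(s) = 3*s^2 - 4*s - 4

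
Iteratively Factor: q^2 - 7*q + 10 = (q - 5)*(q - 2)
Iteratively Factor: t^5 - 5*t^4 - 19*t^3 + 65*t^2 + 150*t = (t + 3)*(t^4 - 8*t^3 + 5*t^2 + 50*t) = (t - 5)*(t + 3)*(t^3 - 3*t^2 - 10*t) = (t - 5)^2*(t + 3)*(t^2 + 2*t) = t*(t - 5)^2*(t + 3)*(t + 2)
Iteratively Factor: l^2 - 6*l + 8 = (l - 2)*(l - 4)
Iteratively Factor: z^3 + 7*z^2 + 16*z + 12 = (z + 2)*(z^2 + 5*z + 6) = (z + 2)*(z + 3)*(z + 2)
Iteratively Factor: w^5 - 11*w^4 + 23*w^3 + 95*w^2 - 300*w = (w - 5)*(w^4 - 6*w^3 - 7*w^2 + 60*w) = (w - 5)*(w + 3)*(w^3 - 9*w^2 + 20*w) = w*(w - 5)*(w + 3)*(w^2 - 9*w + 20) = w*(w - 5)^2*(w + 3)*(w - 4)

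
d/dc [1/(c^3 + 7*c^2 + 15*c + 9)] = (-3*c^2 - 14*c - 15)/(c^3 + 7*c^2 + 15*c + 9)^2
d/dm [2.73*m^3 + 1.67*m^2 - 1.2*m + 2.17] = 8.19*m^2 + 3.34*m - 1.2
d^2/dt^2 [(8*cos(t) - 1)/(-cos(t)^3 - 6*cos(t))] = (-54*(1 - cos(t)^2)^2/cos(t)^3 + 18*sin(t)^6/cos(t)^3 + 32*cos(t)^4 + 9*cos(t)^3 - 240*cos(t)^2 + 96 - 54/cos(t) + 108/cos(t)^3)/(cos(t)^2 + 6)^3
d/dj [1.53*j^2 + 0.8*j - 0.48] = 3.06*j + 0.8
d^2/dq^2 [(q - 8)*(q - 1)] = 2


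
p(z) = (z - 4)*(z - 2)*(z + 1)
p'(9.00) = 155.00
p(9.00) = 350.00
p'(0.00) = 2.00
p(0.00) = 8.00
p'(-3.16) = 63.56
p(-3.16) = -79.80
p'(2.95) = -1.39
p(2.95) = -3.94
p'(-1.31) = 20.25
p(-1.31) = -5.45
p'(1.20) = -5.68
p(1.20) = 4.93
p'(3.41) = 2.78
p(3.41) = -3.67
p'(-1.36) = 21.15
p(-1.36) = -6.48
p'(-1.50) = 23.75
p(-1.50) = -9.62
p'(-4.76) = 117.57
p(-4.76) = -222.66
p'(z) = (z - 4)*(z - 2) + (z - 4)*(z + 1) + (z - 2)*(z + 1) = 3*z^2 - 10*z + 2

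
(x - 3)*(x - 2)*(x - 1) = x^3 - 6*x^2 + 11*x - 6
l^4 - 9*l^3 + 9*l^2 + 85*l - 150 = (l - 5)^2*(l - 2)*(l + 3)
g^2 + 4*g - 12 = (g - 2)*(g + 6)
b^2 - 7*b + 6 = (b - 6)*(b - 1)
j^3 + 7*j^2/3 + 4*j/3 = j*(j + 1)*(j + 4/3)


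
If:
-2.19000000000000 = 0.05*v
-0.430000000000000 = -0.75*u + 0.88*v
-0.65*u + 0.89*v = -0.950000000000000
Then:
No Solution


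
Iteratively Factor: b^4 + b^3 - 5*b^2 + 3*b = (b + 3)*(b^3 - 2*b^2 + b) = (b - 1)*(b + 3)*(b^2 - b) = (b - 1)^2*(b + 3)*(b)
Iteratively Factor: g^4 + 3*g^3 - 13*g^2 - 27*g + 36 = (g + 3)*(g^3 - 13*g + 12) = (g - 3)*(g + 3)*(g^2 + 3*g - 4) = (g - 3)*(g + 3)*(g + 4)*(g - 1)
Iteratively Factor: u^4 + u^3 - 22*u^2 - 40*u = (u + 4)*(u^3 - 3*u^2 - 10*u) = (u + 2)*(u + 4)*(u^2 - 5*u) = (u - 5)*(u + 2)*(u + 4)*(u)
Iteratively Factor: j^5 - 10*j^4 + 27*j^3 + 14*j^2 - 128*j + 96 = (j - 4)*(j^4 - 6*j^3 + 3*j^2 + 26*j - 24) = (j - 4)*(j - 1)*(j^3 - 5*j^2 - 2*j + 24) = (j - 4)^2*(j - 1)*(j^2 - j - 6) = (j - 4)^2*(j - 3)*(j - 1)*(j + 2)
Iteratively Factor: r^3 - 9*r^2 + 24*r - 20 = (r - 2)*(r^2 - 7*r + 10) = (r - 5)*(r - 2)*(r - 2)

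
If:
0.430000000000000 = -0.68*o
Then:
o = -0.63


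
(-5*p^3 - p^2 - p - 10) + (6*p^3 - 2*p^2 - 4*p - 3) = p^3 - 3*p^2 - 5*p - 13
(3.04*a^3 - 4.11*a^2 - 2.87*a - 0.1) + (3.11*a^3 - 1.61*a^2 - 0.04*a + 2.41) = 6.15*a^3 - 5.72*a^2 - 2.91*a + 2.31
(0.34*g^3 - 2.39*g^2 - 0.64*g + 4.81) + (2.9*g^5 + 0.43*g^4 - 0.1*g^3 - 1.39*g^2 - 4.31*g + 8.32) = 2.9*g^5 + 0.43*g^4 + 0.24*g^3 - 3.78*g^2 - 4.95*g + 13.13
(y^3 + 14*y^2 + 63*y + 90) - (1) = y^3 + 14*y^2 + 63*y + 89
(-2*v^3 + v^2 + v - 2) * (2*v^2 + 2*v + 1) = -4*v^5 - 2*v^4 + 2*v^3 - v^2 - 3*v - 2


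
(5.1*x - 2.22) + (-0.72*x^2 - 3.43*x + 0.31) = -0.72*x^2 + 1.67*x - 1.91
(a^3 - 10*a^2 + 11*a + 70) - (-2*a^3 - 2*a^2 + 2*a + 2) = 3*a^3 - 8*a^2 + 9*a + 68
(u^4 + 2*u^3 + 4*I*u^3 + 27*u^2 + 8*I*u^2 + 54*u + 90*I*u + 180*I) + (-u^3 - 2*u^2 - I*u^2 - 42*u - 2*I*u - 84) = u^4 + u^3 + 4*I*u^3 + 25*u^2 + 7*I*u^2 + 12*u + 88*I*u - 84 + 180*I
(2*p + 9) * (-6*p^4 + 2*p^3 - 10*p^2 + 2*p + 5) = -12*p^5 - 50*p^4 - 2*p^3 - 86*p^2 + 28*p + 45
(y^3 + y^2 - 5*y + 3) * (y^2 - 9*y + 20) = y^5 - 8*y^4 + 6*y^3 + 68*y^2 - 127*y + 60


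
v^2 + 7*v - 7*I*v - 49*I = (v + 7)*(v - 7*I)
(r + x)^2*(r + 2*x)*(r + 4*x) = r^4 + 8*r^3*x + 21*r^2*x^2 + 22*r*x^3 + 8*x^4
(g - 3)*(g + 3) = g^2 - 9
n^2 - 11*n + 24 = (n - 8)*(n - 3)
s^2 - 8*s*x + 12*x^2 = (s - 6*x)*(s - 2*x)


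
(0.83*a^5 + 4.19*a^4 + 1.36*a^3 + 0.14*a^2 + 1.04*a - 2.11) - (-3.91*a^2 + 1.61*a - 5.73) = 0.83*a^5 + 4.19*a^4 + 1.36*a^3 + 4.05*a^2 - 0.57*a + 3.62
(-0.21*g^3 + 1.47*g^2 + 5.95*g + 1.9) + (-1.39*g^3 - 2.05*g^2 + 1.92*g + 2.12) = -1.6*g^3 - 0.58*g^2 + 7.87*g + 4.02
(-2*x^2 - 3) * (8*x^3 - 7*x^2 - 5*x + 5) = -16*x^5 + 14*x^4 - 14*x^3 + 11*x^2 + 15*x - 15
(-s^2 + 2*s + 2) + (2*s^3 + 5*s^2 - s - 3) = 2*s^3 + 4*s^2 + s - 1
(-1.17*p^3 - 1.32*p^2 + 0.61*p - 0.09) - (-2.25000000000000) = -1.17*p^3 - 1.32*p^2 + 0.61*p + 2.16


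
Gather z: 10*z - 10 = 10*z - 10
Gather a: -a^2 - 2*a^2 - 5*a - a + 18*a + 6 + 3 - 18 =-3*a^2 + 12*a - 9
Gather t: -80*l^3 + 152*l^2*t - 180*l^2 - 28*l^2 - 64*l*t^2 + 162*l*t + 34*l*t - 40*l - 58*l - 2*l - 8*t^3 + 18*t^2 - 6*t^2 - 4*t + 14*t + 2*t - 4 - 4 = -80*l^3 - 208*l^2 - 100*l - 8*t^3 + t^2*(12 - 64*l) + t*(152*l^2 + 196*l + 12) - 8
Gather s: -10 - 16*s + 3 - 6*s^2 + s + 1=-6*s^2 - 15*s - 6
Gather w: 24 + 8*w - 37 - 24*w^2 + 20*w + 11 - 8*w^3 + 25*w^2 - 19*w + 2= -8*w^3 + w^2 + 9*w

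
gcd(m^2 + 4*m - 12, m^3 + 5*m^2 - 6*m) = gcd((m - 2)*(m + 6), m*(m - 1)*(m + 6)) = m + 6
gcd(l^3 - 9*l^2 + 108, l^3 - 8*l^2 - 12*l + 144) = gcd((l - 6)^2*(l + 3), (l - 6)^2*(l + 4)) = l^2 - 12*l + 36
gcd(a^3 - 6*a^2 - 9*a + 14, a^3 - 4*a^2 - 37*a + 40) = a - 1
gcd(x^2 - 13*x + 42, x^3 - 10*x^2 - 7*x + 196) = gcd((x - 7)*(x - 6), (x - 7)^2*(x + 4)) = x - 7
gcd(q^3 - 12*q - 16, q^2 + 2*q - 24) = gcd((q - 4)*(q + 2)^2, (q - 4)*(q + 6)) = q - 4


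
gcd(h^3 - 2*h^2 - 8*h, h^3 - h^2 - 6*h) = h^2 + 2*h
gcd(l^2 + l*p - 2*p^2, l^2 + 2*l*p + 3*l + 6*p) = l + 2*p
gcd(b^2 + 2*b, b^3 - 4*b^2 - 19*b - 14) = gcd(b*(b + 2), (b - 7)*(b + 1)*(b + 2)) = b + 2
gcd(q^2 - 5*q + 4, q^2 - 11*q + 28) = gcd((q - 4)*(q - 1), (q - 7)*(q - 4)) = q - 4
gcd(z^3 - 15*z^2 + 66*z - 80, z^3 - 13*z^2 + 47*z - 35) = z - 5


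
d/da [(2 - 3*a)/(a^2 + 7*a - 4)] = (3*a^2 - 4*a - 2)/(a^4 + 14*a^3 + 41*a^2 - 56*a + 16)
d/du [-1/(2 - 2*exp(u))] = -1/(8*sinh(u/2)^2)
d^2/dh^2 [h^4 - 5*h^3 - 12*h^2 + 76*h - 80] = 12*h^2 - 30*h - 24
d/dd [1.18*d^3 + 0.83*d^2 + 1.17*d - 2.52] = 3.54*d^2 + 1.66*d + 1.17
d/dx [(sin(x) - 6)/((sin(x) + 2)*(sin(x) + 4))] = (12*sin(x) + cos(x)^2 + 43)*cos(x)/((sin(x) + 2)^2*(sin(x) + 4)^2)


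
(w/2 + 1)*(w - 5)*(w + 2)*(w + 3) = w^4/2 + w^3 - 19*w^2/2 - 34*w - 30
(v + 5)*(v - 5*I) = v^2 + 5*v - 5*I*v - 25*I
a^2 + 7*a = a*(a + 7)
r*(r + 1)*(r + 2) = r^3 + 3*r^2 + 2*r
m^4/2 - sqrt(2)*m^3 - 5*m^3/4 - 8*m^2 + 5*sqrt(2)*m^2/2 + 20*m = m*(m/2 + sqrt(2))*(m - 5/2)*(m - 4*sqrt(2))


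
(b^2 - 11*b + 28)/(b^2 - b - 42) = (b - 4)/(b + 6)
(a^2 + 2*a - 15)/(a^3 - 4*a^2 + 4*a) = (a^2 + 2*a - 15)/(a*(a^2 - 4*a + 4))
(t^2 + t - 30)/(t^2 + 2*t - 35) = (t + 6)/(t + 7)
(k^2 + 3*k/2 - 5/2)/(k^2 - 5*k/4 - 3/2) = 2*(-2*k^2 - 3*k + 5)/(-4*k^2 + 5*k + 6)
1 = 1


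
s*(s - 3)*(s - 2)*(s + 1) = s^4 - 4*s^3 + s^2 + 6*s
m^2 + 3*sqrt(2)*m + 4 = (m + sqrt(2))*(m + 2*sqrt(2))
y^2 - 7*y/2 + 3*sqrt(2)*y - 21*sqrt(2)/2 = (y - 7/2)*(y + 3*sqrt(2))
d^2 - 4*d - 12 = (d - 6)*(d + 2)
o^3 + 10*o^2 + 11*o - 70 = (o - 2)*(o + 5)*(o + 7)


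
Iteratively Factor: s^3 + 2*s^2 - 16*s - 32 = (s - 4)*(s^2 + 6*s + 8) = (s - 4)*(s + 2)*(s + 4)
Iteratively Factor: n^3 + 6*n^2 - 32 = (n - 2)*(n^2 + 8*n + 16) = (n - 2)*(n + 4)*(n + 4)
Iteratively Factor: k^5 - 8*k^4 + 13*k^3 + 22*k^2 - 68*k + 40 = (k - 2)*(k^4 - 6*k^3 + k^2 + 24*k - 20) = (k - 5)*(k - 2)*(k^3 - k^2 - 4*k + 4) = (k - 5)*(k - 2)*(k - 1)*(k^2 - 4) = (k - 5)*(k - 2)^2*(k - 1)*(k + 2)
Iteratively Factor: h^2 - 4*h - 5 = (h - 5)*(h + 1)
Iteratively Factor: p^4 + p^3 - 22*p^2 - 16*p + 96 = (p + 4)*(p^3 - 3*p^2 - 10*p + 24) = (p - 2)*(p + 4)*(p^2 - p - 12) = (p - 2)*(p + 3)*(p + 4)*(p - 4)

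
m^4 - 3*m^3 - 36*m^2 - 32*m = m*(m - 8)*(m + 1)*(m + 4)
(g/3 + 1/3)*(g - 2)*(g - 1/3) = g^3/3 - 4*g^2/9 - 5*g/9 + 2/9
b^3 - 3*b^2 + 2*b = b*(b - 2)*(b - 1)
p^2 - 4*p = p*(p - 4)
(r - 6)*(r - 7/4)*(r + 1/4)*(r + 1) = r^4 - 13*r^3/2 + 17*r^2/16 + 179*r/16 + 21/8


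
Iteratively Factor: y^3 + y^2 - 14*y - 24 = (y - 4)*(y^2 + 5*y + 6) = (y - 4)*(y + 3)*(y + 2)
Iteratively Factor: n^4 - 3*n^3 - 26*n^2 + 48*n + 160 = (n - 4)*(n^3 + n^2 - 22*n - 40) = (n - 5)*(n - 4)*(n^2 + 6*n + 8) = (n - 5)*(n - 4)*(n + 4)*(n + 2)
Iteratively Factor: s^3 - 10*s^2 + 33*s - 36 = (s - 4)*(s^2 - 6*s + 9) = (s - 4)*(s - 3)*(s - 3)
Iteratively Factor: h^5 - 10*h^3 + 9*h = (h + 1)*(h^4 - h^3 - 9*h^2 + 9*h) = (h + 1)*(h + 3)*(h^3 - 4*h^2 + 3*h) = (h - 1)*(h + 1)*(h + 3)*(h^2 - 3*h) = h*(h - 1)*(h + 1)*(h + 3)*(h - 3)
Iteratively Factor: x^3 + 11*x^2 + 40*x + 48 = (x + 4)*(x^2 + 7*x + 12) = (x + 4)^2*(x + 3)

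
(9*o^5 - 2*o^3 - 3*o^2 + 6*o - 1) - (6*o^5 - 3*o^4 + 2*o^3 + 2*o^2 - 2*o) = 3*o^5 + 3*o^4 - 4*o^3 - 5*o^2 + 8*o - 1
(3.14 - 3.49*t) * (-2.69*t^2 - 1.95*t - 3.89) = 9.3881*t^3 - 1.6411*t^2 + 7.4531*t - 12.2146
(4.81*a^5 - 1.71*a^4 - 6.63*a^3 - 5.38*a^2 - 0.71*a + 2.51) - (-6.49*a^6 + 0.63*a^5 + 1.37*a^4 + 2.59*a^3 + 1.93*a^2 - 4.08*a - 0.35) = 6.49*a^6 + 4.18*a^5 - 3.08*a^4 - 9.22*a^3 - 7.31*a^2 + 3.37*a + 2.86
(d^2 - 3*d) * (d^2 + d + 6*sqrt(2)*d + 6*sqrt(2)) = d^4 - 2*d^3 + 6*sqrt(2)*d^3 - 12*sqrt(2)*d^2 - 3*d^2 - 18*sqrt(2)*d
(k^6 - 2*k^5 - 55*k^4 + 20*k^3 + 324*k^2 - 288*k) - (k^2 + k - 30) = k^6 - 2*k^5 - 55*k^4 + 20*k^3 + 323*k^2 - 289*k + 30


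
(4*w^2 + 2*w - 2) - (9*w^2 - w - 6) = -5*w^2 + 3*w + 4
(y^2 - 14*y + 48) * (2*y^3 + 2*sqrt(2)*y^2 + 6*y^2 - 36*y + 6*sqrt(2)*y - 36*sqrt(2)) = 2*y^5 - 22*y^4 + 2*sqrt(2)*y^4 - 22*sqrt(2)*y^3 - 24*y^3 - 24*sqrt(2)*y^2 + 792*y^2 - 1728*y + 792*sqrt(2)*y - 1728*sqrt(2)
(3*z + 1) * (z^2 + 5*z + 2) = 3*z^3 + 16*z^2 + 11*z + 2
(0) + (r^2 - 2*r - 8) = r^2 - 2*r - 8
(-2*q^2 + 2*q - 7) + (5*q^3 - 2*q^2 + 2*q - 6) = 5*q^3 - 4*q^2 + 4*q - 13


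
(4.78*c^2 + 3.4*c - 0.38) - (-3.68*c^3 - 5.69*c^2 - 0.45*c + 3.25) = 3.68*c^3 + 10.47*c^2 + 3.85*c - 3.63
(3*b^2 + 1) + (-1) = 3*b^2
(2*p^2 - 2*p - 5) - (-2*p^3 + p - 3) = 2*p^3 + 2*p^2 - 3*p - 2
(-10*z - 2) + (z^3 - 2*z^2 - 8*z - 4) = z^3 - 2*z^2 - 18*z - 6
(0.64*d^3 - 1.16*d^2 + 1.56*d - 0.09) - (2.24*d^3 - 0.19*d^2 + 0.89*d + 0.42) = -1.6*d^3 - 0.97*d^2 + 0.67*d - 0.51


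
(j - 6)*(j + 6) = j^2 - 36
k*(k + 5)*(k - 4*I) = k^3 + 5*k^2 - 4*I*k^2 - 20*I*k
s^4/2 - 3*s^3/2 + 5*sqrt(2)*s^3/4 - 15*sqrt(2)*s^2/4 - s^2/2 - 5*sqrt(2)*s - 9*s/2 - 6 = (s - 4)*(s + 3*sqrt(2)/2)*(sqrt(2)*s/2 + 1)*(sqrt(2)*s/2 + sqrt(2)/2)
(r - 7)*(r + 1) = r^2 - 6*r - 7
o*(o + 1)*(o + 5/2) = o^3 + 7*o^2/2 + 5*o/2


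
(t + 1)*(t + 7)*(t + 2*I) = t^3 + 8*t^2 + 2*I*t^2 + 7*t + 16*I*t + 14*I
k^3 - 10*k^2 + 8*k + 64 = (k - 8)*(k - 4)*(k + 2)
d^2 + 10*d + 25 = (d + 5)^2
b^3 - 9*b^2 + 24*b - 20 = (b - 5)*(b - 2)^2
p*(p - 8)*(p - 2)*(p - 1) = p^4 - 11*p^3 + 26*p^2 - 16*p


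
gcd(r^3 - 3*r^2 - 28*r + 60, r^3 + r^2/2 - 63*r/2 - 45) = r^2 - r - 30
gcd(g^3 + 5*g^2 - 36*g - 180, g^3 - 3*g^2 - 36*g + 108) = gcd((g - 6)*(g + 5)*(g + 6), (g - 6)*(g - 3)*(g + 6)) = g^2 - 36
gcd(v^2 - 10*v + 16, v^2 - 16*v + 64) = v - 8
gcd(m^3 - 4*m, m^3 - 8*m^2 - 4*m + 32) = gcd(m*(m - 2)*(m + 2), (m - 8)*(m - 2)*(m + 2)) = m^2 - 4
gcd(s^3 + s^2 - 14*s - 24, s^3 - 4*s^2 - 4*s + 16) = s^2 - 2*s - 8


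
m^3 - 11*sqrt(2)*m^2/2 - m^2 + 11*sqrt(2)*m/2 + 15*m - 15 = (m - 1)*(m - 3*sqrt(2))*(m - 5*sqrt(2)/2)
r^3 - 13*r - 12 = (r - 4)*(r + 1)*(r + 3)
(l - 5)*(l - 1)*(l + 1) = l^3 - 5*l^2 - l + 5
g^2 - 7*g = g*(g - 7)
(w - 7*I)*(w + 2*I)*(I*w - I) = I*w^3 + 5*w^2 - I*w^2 - 5*w + 14*I*w - 14*I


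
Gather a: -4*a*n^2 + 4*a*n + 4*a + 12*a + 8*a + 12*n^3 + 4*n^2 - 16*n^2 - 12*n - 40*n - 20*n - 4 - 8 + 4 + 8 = a*(-4*n^2 + 4*n + 24) + 12*n^3 - 12*n^2 - 72*n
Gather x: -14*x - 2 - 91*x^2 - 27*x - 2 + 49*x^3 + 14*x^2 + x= 49*x^3 - 77*x^2 - 40*x - 4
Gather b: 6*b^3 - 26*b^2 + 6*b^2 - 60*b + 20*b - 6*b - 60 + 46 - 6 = 6*b^3 - 20*b^2 - 46*b - 20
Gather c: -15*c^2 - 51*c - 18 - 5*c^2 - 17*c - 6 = -20*c^2 - 68*c - 24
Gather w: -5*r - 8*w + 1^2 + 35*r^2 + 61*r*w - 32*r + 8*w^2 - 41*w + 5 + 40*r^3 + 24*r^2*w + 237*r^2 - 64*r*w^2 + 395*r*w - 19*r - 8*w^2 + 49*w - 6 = 40*r^3 + 272*r^2 - 64*r*w^2 - 56*r + w*(24*r^2 + 456*r)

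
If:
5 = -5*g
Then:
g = -1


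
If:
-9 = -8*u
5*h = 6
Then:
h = 6/5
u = 9/8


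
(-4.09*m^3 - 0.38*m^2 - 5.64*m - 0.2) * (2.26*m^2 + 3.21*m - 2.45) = -9.2434*m^5 - 13.9877*m^4 - 3.9457*m^3 - 17.6254*m^2 + 13.176*m + 0.49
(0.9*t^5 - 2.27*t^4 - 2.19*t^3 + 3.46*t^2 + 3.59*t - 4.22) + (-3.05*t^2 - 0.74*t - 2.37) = 0.9*t^5 - 2.27*t^4 - 2.19*t^3 + 0.41*t^2 + 2.85*t - 6.59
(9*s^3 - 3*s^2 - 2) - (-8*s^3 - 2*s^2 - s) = 17*s^3 - s^2 + s - 2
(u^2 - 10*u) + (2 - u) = u^2 - 11*u + 2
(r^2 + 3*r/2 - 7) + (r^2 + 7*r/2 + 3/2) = 2*r^2 + 5*r - 11/2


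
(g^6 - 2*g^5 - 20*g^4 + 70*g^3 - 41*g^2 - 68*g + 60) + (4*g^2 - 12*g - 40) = g^6 - 2*g^5 - 20*g^4 + 70*g^3 - 37*g^2 - 80*g + 20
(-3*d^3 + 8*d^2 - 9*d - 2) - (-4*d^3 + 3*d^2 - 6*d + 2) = d^3 + 5*d^2 - 3*d - 4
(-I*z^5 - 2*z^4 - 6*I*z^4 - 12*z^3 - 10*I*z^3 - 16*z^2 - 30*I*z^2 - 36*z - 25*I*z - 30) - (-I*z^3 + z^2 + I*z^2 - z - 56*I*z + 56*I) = -I*z^5 - 2*z^4 - 6*I*z^4 - 12*z^3 - 9*I*z^3 - 17*z^2 - 31*I*z^2 - 35*z + 31*I*z - 30 - 56*I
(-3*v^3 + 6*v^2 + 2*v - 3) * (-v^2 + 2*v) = 3*v^5 - 12*v^4 + 10*v^3 + 7*v^2 - 6*v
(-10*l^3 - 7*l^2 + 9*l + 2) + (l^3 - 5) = -9*l^3 - 7*l^2 + 9*l - 3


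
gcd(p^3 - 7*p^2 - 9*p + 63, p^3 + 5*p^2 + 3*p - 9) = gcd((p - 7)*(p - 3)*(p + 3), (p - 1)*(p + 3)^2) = p + 3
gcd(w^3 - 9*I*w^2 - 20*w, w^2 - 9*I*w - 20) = w^2 - 9*I*w - 20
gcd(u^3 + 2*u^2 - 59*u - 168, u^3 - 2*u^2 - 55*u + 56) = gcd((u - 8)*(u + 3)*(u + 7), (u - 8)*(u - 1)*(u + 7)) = u^2 - u - 56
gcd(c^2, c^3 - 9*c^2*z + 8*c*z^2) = c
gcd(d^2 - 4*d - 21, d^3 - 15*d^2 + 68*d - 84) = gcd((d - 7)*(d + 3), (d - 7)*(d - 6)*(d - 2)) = d - 7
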